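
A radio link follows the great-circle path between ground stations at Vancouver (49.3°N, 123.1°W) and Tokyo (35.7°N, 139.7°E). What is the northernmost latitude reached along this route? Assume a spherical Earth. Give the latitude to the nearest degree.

The great circle lies in the plane with unit normal n̂ = (p₁ × p₂)/|p₁ × p₂|.
Here n̂_z ≈ -0.567; the vertex latitude is φ_max = arccos|n̂_z| ≈ 55.5°.
Check via Clairaut: cos φ_max = |cos φ₁| · sin C = cos(49.3°)·sin(60.4°) ≈ 0.567, again giving ≈ 55.5°.

≈ 55°N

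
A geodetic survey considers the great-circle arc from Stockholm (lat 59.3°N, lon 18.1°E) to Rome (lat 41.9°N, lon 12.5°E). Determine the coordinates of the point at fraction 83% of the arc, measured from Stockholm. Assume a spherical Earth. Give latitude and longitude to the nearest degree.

Write both endpoints as unit vectors p₁, p₂ with components (cos φ cos λ, cos φ sin λ, sin φ).
The central angle between the endpoints is δ = arccos(p₁·p₂) ≈ 0.310 rad (17.7°).
Interpolate at f = 0.83 with slerp weights a = sin((1−f)δ)/sin δ ≈ 0.173, b = sin(fδ)/sin δ ≈ 0.834.
p = a·p₁ + b·p₂ ≈ (0.690, 0.162, 0.706); φ = arcsin(p_z) ≈ 44.87°, λ = atan2(p_y, p_x) ≈ 13.20°.

≈ lat 45°N, lon 13°E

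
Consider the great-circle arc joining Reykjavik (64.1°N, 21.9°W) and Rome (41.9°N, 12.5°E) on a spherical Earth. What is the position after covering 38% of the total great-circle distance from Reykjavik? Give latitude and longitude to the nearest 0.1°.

≈ 56.8°N, 4.2°W

Write both endpoints as unit vectors p₁, p₂ with components (cos φ cos λ, cos φ sin λ, sin φ).
The central angle between the endpoints is δ = arccos(p₁·p₂) ≈ 0.518 rad (29.7°).
Interpolate at f = 0.38 with slerp weights a = sin((1−f)δ)/sin δ ≈ 0.637, b = sin(fδ)/sin δ ≈ 0.395.
p = a·p₁ + b·p₂ ≈ (0.545, -0.040, 0.837); φ = arcsin(p_z) ≈ 56.85°, λ = atan2(p_y, p_x) ≈ -4.22°.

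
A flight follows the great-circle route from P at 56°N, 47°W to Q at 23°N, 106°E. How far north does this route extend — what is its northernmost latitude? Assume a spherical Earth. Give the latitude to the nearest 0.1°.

≈ 76.4°N

The great circle lies in the plane with unit normal n̂ = (p₁ × p₂)/|p₁ × p₂|.
Here n̂_z ≈ +0.236; the vertex latitude is φ_max = arccos|n̂_z| ≈ 76.4°.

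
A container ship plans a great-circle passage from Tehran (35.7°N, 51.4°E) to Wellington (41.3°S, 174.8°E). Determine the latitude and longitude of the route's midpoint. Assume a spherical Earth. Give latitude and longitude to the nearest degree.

≈ (6°S, 109°E)

From cos δ = sin φ₁ sin φ₂ + cos φ₁ cos φ₂ cos Δλ, the central angle is δ ≈ 2.376 rad (136.1°).
Interpolate at f = 1/2 with slerp weights a = sin((1−f)δ)/sin δ ≈ 1.339, b = sin(fδ)/sin δ ≈ 1.339.
p = a·p₁ + b·p₂ ≈ (-0.323, 0.941, -0.102); φ = arcsin(p_z) ≈ -5.87°, λ = atan2(p_y, p_x) ≈ 108.97°.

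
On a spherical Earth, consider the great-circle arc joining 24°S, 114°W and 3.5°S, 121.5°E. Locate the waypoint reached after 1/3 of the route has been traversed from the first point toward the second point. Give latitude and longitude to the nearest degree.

≈ 30°S, 158°W

Write both endpoints as unit vectors p₁, p₂ with components (cos φ cos λ, cos φ sin λ, sin φ).
The central angle between the endpoints is δ = arccos(p₁·p₂) ≈ 2.085 rad (119.4°).
Interpolate at f = 1/3 with slerp weights a = sin((1−f)δ)/sin δ ≈ 1.130, b = sin(fδ)/sin δ ≈ 0.735.
p = a·p₁ + b·p₂ ≈ (-0.803, -0.317, -0.504); φ = arcsin(p_z) ≈ -30.29°, λ = atan2(p_y, p_x) ≈ -158.47°.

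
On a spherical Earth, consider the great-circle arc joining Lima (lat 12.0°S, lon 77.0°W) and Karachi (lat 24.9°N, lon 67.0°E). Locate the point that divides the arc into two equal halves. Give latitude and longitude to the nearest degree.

From cos δ = sin φ₁ sin φ₂ + cos φ₁ cos φ₂ cos Δλ, the central angle is δ ≈ 2.507 rad (143.6°).
Interpolate at f = 1/2 with slerp weights a = sin((1−f)δ)/sin δ ≈ 1.603, b = sin(fδ)/sin δ ≈ 1.603.
p = a·p₁ + b·p₂ ≈ (0.921, -0.189, 0.342); φ = arcsin(p_z) ≈ 19.97°, λ = atan2(p_y, p_x) ≈ -11.62°.

≈ lat 20°N, lon 12°W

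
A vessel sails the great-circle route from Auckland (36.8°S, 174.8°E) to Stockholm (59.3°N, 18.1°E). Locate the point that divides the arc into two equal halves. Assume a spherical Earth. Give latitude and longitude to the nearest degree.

Convert each endpoint to a unit vector on the sphere (x = cos φ cos λ, y = cos φ sin λ, z = sin φ).
The central angle between the endpoints is δ = arccos(p₁·p₂) ≈ 2.669 rad (152.9°).
Interpolate at f = 1/2 with slerp weights a = sin((1−f)δ)/sin δ ≈ 2.137, b = sin(fδ)/sin δ ≈ 2.137.
p = a·p₁ + b·p₂ ≈ (-0.667, 0.494, 0.557); φ = arcsin(p_z) ≈ 33.88°, λ = atan2(p_y, p_x) ≈ 143.48°.

≈ 34°N, 143°E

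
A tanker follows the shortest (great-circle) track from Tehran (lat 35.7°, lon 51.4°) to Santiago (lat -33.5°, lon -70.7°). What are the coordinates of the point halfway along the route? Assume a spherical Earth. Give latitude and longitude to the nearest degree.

Convert each endpoint to a unit vector on the sphere (x = cos φ cos λ, y = cos φ sin λ, z = sin φ).
The central angle between the endpoints is δ = arccos(p₁·p₂) ≈ 2.321 rad (133.0°).
Interpolate at f = 1/2 with slerp weights a = sin((1−f)δ)/sin δ ≈ 1.254, b = sin(fδ)/sin δ ≈ 1.254.
p = a·p₁ + b·p₂ ≈ (0.981, -0.191, 0.040); φ = arcsin(p_z) ≈ 2.27°, λ = atan2(p_y, p_x) ≈ -11.02°.

≈ lat 2°, lon -11°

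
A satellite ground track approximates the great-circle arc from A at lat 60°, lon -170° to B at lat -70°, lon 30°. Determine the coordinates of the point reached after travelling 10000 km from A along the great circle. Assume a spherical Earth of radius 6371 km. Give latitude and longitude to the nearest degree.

From cos δ = sin φ₁ sin φ₂ + cos φ₁ cos φ₂ cos Δλ, the central angle is δ ≈ 2.915 rad (167.0°). The total great-circle distance is δ·R ≈ 2.915 × 6371 ≈ 18573 km, so the target fraction is f = 10000/18573 ≈ 0.538.
Interpolate at f ≈ 0.538 with slerp weights a = sin((1−f)δ)/sin δ ≈ 4.344, b = sin(fδ)/sin δ ≈ 4.456.
p = a·p₁ + b·p₂ ≈ (-0.819, 0.385, -0.426); φ = arcsin(p_z) ≈ -25.19°, λ = atan2(p_y, p_x) ≈ 154.83°.

≈ lat -25°, lon 155°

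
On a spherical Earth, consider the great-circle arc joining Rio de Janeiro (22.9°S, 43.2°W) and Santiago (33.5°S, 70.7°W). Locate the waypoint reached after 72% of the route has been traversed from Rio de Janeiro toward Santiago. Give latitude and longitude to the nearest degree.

≈ 31°S, 62°W

Write both endpoints as unit vectors p₁, p₂ with components (cos φ cos λ, cos φ sin λ, sin φ).
The central angle between the endpoints is δ = arccos(p₁·p₂) ≈ 0.460 rad (26.3°).
Interpolate at f = 0.72 with slerp weights a = sin((1−f)δ)/sin δ ≈ 0.289, b = sin(fδ)/sin δ ≈ 0.732.
p = a·p₁ + b·p₂ ≈ (0.396, -0.759, -0.517); φ = arcsin(p_z) ≈ -31.12°, λ = atan2(p_y, p_x) ≈ -62.44°.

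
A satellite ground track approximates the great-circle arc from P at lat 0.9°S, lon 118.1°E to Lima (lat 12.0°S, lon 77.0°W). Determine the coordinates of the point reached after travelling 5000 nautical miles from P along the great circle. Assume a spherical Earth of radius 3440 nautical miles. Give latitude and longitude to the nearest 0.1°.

≈ lat 40.9°S, lon 160.0°W

The haversine formula gives a central angle δ ≈ 2.796 rad (160.2°) between the endpoints. The total great-circle distance is δ·R ≈ 2.796 × 3440 ≈ 9619 nmi, so the target fraction is f = 5000/9619 ≈ 0.520.
Interpolate at f ≈ 0.520 with slerp weights a = sin((1−f)δ)/sin δ ≈ 2.878, b = sin(fδ)/sin δ ≈ 2.935.
p = a·p₁ + b·p₂ ≈ (-0.710, -0.258, -0.655); φ = arcsin(p_z) ≈ -40.95°, λ = atan2(p_y, p_x) ≈ -160.03°.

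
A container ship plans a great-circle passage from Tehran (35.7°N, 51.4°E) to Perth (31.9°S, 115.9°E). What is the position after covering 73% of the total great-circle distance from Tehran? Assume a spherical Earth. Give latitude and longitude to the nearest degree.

≈ (14°S, 98°E)

The haversine formula gives a central angle δ ≈ 1.582 rad (90.7°) between the endpoints.
Interpolate at f = 0.73 with slerp weights a = sin((1−f)δ)/sin δ ≈ 0.414, b = sin(fδ)/sin δ ≈ 0.915.
p = a·p₁ + b·p₂ ≈ (-0.129, 0.962, -0.242); φ = arcsin(p_z) ≈ -13.98°, λ = atan2(p_y, p_x) ≈ 97.66°.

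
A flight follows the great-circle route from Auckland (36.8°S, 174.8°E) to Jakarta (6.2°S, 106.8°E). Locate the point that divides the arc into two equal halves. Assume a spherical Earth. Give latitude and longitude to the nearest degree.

≈ 25°S, 137°E

From cos δ = sin φ₁ sin φ₂ + cos φ₁ cos φ₂ cos Δλ, the central angle is δ ≈ 1.199 rad (68.7°).
Interpolate at f = 1/2 with slerp weights a = sin((1−f)δ)/sin δ ≈ 0.606, b = sin(fδ)/sin δ ≈ 0.606.
p = a·p₁ + b·p₂ ≈ (-0.657, 0.620, -0.428); φ = arcsin(p_z) ≈ -25.36°, λ = atan2(p_y, p_x) ≈ 136.64°.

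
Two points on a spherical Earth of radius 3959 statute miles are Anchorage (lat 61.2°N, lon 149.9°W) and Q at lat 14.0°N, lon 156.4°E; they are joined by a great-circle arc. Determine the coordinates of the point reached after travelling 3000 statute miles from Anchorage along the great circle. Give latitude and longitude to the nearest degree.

From cos δ = sin φ₁ sin φ₂ + cos φ₁ cos φ₂ cos Δλ, the central angle is δ ≈ 1.060 rad (60.7°). The total great-circle distance is δ·R ≈ 1.060 × 3959 ≈ 4197 mi, so the target fraction is f = 3000/4197 ≈ 0.715.
Interpolate at f ≈ 0.715 with slerp weights a = sin((1−f)δ)/sin δ ≈ 0.341, b = sin(fδ)/sin δ ≈ 0.788.
p = a·p₁ + b·p₂ ≈ (-0.843, 0.224, 0.490); φ = arcsin(p_z) ≈ 29.32°, λ = atan2(p_y, p_x) ≈ 165.14°.

≈ lat 29°N, lon 165°E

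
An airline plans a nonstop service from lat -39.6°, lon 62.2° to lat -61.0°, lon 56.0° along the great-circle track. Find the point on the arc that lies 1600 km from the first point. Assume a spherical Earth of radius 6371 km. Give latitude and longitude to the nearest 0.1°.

≈ lat -53.8°, lon 58.8°

Convert each endpoint to a unit vector on the sphere (x = cos φ cos λ, y = cos φ sin λ, z = sin φ).
The central angle between the endpoints is δ = arccos(p₁·p₂) ≈ 0.379 rad (21.7°). The total great-circle distance is δ·R ≈ 0.379 × 6371 ≈ 2417 km, so the target fraction is f = 1600/2417 ≈ 0.662.
Interpolate at f ≈ 0.662 with slerp weights a = sin((1−f)δ)/sin δ ≈ 0.345, b = sin(fδ)/sin δ ≈ 0.671.
p = a·p₁ + b·p₂ ≈ (0.306, 0.505, -0.807); φ = arcsin(p_z) ≈ -53.80°, λ = atan2(p_y, p_x) ≈ 58.79°.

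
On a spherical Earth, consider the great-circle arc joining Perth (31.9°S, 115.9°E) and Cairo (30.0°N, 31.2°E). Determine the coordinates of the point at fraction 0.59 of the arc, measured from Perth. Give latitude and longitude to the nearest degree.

≈ 5°N, 66°E

From cos δ = sin φ₁ sin φ₂ + cos φ₁ cos φ₂ cos Δλ, the central angle is δ ≈ 1.768 rad (101.3°).
Interpolate at f = 0.59 with slerp weights a = sin((1−f)δ)/sin δ ≈ 0.676, b = sin(fδ)/sin δ ≈ 0.881.
p = a·p₁ + b·p₂ ≈ (0.402, 0.912, 0.083); φ = arcsin(p_z) ≈ 4.77°, λ = atan2(p_y, p_x) ≈ 66.21°.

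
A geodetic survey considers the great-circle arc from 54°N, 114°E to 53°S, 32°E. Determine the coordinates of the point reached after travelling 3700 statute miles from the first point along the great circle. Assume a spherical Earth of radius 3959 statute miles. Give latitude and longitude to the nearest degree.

Convert each endpoint to a unit vector on the sphere (x = cos φ cos λ, y = cos φ sin λ, z = sin φ).
The central angle between the endpoints is δ = arccos(p₁·p₂) ≈ 2.210 rad (126.6°). The total great-circle distance is δ·R ≈ 2.210 × 3959 ≈ 8751 mi, so the target fraction is f = 3700/8751 ≈ 0.423.
Interpolate at f ≈ 0.423 with slerp weights a = sin((1−f)δ)/sin δ ≈ 1.193, b = sin(fδ)/sin δ ≈ 1.003.
p = a·p₁ + b·p₂ ≈ (0.227, 0.960, 0.164); φ = arcsin(p_z) ≈ 9.45°, λ = atan2(p_y, p_x) ≈ 76.72°.

≈ 9°N, 77°E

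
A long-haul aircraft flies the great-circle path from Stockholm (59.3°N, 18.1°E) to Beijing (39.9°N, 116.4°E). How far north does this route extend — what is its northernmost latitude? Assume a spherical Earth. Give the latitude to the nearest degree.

≈ 64°N

The great circle lies in the plane with unit normal n̂ = (p₁ × p₂)/|p₁ × p₂|.
Here n̂_z ≈ +0.446; the vertex latitude is φ_max = arccos|n̂_z| ≈ 63.5°.
Check via Clairaut: cos φ_max = |cos φ₁| · sin C = cos(59.3°)·sin(60.9°) ≈ 0.446, again giving ≈ 63.5°.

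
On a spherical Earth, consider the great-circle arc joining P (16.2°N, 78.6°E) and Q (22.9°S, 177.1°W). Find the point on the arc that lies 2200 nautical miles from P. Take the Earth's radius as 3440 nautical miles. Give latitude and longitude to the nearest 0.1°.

≈ (2.0°N, 112.9°E)

Write both endpoints as unit vectors p₁, p₂ with components (cos φ cos λ, cos φ sin λ, sin φ).
The central angle between the endpoints is δ = arccos(p₁·p₂) ≈ 1.904 rad (109.1°). The total great-circle distance is δ·R ≈ 1.904 × 3440 ≈ 6550 nmi, so the target fraction is f = 2200/6550 ≈ 0.336.
Interpolate at f ≈ 0.336 with slerp weights a = sin((1−f)δ)/sin δ ≈ 1.009, b = sin(fδ)/sin δ ≈ 0.632.
p = a·p₁ + b·p₂ ≈ (-0.390, 0.920, 0.036); φ = arcsin(p_z) ≈ 2.05°, λ = atan2(p_y, p_x) ≈ 112.94°.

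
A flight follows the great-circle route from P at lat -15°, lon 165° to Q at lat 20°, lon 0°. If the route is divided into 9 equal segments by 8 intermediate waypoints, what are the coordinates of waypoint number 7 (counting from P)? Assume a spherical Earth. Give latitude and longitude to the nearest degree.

≈ lat 26°, lon 39°

Convert each endpoint to a unit vector on the sphere (x = cos φ cos λ, y = cos φ sin λ, z = sin φ).
The central angle between the endpoints is δ = arccos(p₁·p₂) ≈ 2.877 rad (164.9°).
Interpolate at f = 7/9 with slerp weights a = sin((1−f)δ)/sin δ ≈ 2.284, b = sin(fδ)/sin δ ≈ 3.007.
p = a·p₁ + b·p₂ ≈ (0.695, 0.571, 0.437); φ = arcsin(p_z) ≈ 25.93°, λ = atan2(p_y, p_x) ≈ 39.41°.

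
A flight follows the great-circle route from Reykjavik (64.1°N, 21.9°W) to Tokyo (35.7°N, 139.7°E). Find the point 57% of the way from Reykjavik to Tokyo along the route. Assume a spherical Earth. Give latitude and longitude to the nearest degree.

Write both endpoints as unit vectors p₁, p₂ with components (cos φ cos λ, cos φ sin λ, sin φ).
The central angle between the endpoints is δ = arccos(p₁·p₂) ≈ 1.381 rad (79.1°).
Interpolate at f = 0.57 with slerp weights a = sin((1−f)δ)/sin δ ≈ 0.570, b = sin(fδ)/sin δ ≈ 0.721.
p = a·p₁ + b·p₂ ≈ (-0.216, 0.286, 0.934); φ = arcsin(p_z) ≈ 69.00°, λ = atan2(p_y, p_x) ≈ 127.04°.

≈ 69°N, 127°E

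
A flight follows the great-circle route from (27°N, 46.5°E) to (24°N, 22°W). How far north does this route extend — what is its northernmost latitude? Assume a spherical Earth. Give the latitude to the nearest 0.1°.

≈ 30.1°N

The great circle lies in the plane with unit normal n̂ = (p₁ × p₂)/|p₁ × p₂|.
Here n̂_z ≈ -0.865; the vertex latitude is φ_max = arccos|n̂_z| ≈ 30.1°.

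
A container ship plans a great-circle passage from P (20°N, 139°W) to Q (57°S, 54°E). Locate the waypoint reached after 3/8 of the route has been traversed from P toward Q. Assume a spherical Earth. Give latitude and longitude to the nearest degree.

Convert each endpoint to a unit vector on the sphere (x = cos φ cos λ, y = cos φ sin λ, z = sin φ).
The central angle between the endpoints is δ = arccos(p₁·p₂) ≈ 2.474 rad (141.8°).
Interpolate at f = 3/8 with slerp weights a = sin((1−f)δ)/sin δ ≈ 1.615, b = sin(fδ)/sin δ ≈ 1.293.
p = a·p₁ + b·p₂ ≈ (-0.732, -0.426, -0.532); φ = arcsin(p_z) ≈ -32.15°, λ = atan2(p_y, p_x) ≈ -149.79°.

≈ (32°S, 150°W)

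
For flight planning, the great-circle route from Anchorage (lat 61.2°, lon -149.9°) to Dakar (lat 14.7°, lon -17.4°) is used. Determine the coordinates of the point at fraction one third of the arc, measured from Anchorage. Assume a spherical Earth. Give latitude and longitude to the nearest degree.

≈ lat 67°, lon -73°

Write both endpoints as unit vectors p₁, p₂ with components (cos φ cos λ, cos φ sin λ, sin φ).
The central angle between the endpoints is δ = arccos(p₁·p₂) ≈ 1.663 rad (95.3°).
Interpolate at f = 1/3 with slerp weights a = sin((1−f)δ)/sin δ ≈ 0.899, b = sin(fδ)/sin δ ≈ 0.529.
p = a·p₁ + b·p₂ ≈ (0.113, -0.370, 0.922); φ = arcsin(p_z) ≈ 67.22°, λ = atan2(p_y, p_x) ≈ -72.98°.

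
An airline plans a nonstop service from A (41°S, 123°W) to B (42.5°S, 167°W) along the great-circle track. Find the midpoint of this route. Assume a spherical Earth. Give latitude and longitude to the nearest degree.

≈ (44°S, 145°W)

Write both endpoints as unit vectors p₁, p₂ with components (cos φ cos λ, cos φ sin λ, sin φ).
The central angle between the endpoints is δ = arccos(p₁·p₂) ≈ 0.567 rad (32.5°).
Interpolate at f = 1/2 with slerp weights a = sin((1−f)δ)/sin δ ≈ 0.521, b = sin(fδ)/sin δ ≈ 0.521.
p = a·p₁ + b·p₂ ≈ (-0.588, -0.416, -0.694); φ = arcsin(p_z) ≈ -43.91°, λ = atan2(p_y, p_x) ≈ -144.73°.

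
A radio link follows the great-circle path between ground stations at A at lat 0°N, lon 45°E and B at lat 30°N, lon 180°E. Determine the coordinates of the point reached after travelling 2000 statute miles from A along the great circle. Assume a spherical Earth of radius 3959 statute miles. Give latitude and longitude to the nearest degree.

≈ lat 18°N, lon 68°E

Write both endpoints as unit vectors p₁, p₂ with components (cos φ cos λ, cos φ sin λ, sin φ).
The central angle between the endpoints is δ = arccos(p₁·p₂) ≈ 2.230 rad (127.8°). The total great-circle distance is δ·R ≈ 2.230 × 3959 ≈ 8828 mi, so the target fraction is f = 2000/8828 ≈ 0.227.
Interpolate at f ≈ 0.227 with slerp weights a = sin((1−f)δ)/sin δ ≈ 1.250, b = sin(fδ)/sin δ ≈ 0.612.
p = a·p₁ + b·p₂ ≈ (0.354, 0.884, 0.306); φ = arcsin(p_z) ≈ 17.82°, λ = atan2(p_y, p_x) ≈ 68.19°.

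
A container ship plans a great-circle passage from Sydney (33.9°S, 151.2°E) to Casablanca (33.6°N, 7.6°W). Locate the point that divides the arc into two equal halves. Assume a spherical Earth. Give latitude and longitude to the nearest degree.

From cos δ = sin φ₁ sin φ₂ + cos φ₁ cos φ₂ cos Δλ, the central angle is δ ≈ 2.834 rad (162.4°).
Interpolate at f = 1/2 with slerp weights a = sin((1−f)δ)/sin δ ≈ 3.269, b = sin(fδ)/sin δ ≈ 3.269.
p = a·p₁ + b·p₂ ≈ (0.321, 0.947, -0.014); φ = arcsin(p_z) ≈ -0.82°, λ = atan2(p_y, p_x) ≈ 71.26°.

≈ 1°S, 71°E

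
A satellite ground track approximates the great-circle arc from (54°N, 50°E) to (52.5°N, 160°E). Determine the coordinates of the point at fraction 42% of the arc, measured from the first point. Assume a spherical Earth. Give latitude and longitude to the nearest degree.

Convert each endpoint to a unit vector on the sphere (x = cos φ cos λ, y = cos φ sin λ, z = sin φ).
The central angle between the endpoints is δ = arccos(p₁·p₂) ≈ 1.025 rad (58.7°).
Interpolate at f = 0.42 with slerp weights a = sin((1−f)δ)/sin δ ≈ 0.655, b = sin(fδ)/sin δ ≈ 0.488.
p = a·p₁ + b·p₂ ≈ (-0.032, 0.397, 0.917); φ = arcsin(p_z) ≈ 66.55°, λ = atan2(p_y, p_x) ≈ 94.57°.

≈ (67°N, 95°E)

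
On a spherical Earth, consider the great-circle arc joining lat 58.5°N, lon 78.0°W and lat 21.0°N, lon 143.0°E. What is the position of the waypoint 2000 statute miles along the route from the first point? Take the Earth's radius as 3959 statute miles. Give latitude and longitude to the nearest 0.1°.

≈ lat 71.0°N, lon 144.1°W

From cos δ = sin φ₁ sin φ₂ + cos φ₁ cos φ₂ cos Δλ, the central angle is δ ≈ 1.633 rad (93.6°). The total great-circle distance is δ·R ≈ 1.633 × 3959 ≈ 6467 mi, so the target fraction is f = 2000/6467 ≈ 0.309.
Interpolate at f ≈ 0.309 with slerp weights a = sin((1−f)δ)/sin δ ≈ 0.905, b = sin(fδ)/sin δ ≈ 0.485.
p = a·p₁ + b·p₂ ≈ (-0.263, -0.190, 0.946); φ = arcsin(p_z) ≈ 71.05°, λ = atan2(p_y, p_x) ≈ -144.13°.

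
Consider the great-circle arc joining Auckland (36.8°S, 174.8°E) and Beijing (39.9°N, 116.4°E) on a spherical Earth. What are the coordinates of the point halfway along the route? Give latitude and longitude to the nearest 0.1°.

≈ 1.8°N, 146.3°E

Write both endpoints as unit vectors p₁, p₂ with components (cos φ cos λ, cos φ sin λ, sin φ).
The central angle between the endpoints is δ = arccos(p₁·p₂) ≈ 1.633 rad (93.6°).
Interpolate at f = 1/2 with slerp weights a = sin((1−f)δ)/sin δ ≈ 0.730, b = sin(fδ)/sin δ ≈ 0.730.
p = a·p₁ + b·p₂ ≈ (-0.831, 0.555, 0.031); φ = arcsin(p_z) ≈ 1.78°, λ = atan2(p_y, p_x) ≈ 146.29°.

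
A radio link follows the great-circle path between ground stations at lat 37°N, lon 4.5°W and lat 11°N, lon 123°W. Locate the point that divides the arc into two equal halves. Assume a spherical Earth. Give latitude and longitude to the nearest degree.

≈ lat 41°N, lon 74°W

Write both endpoints as unit vectors p₁, p₂ with components (cos φ cos λ, cos φ sin λ, sin φ).
The central angle between the endpoints is δ = arccos(p₁·p₂) ≈ 1.833 rad (105.0°).
Interpolate at f = 1/2 with slerp weights a = sin((1−f)δ)/sin δ ≈ 0.822, b = sin(fδ)/sin δ ≈ 0.822.
p = a·p₁ + b·p₂ ≈ (0.215, -0.728, 0.651); φ = arcsin(p_z) ≈ 40.63°, λ = atan2(p_y, p_x) ≈ -73.55°.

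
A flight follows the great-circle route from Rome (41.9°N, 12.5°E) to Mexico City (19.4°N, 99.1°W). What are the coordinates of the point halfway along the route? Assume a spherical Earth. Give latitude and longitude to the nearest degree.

≈ 46°N, 53°W

Write both endpoints as unit vectors p₁, p₂ with components (cos φ cos λ, cos φ sin λ, sin φ).
The central angle between the endpoints is δ = arccos(p₁·p₂) ≈ 1.607 rad (92.1°).
Interpolate at f = 1/2 with slerp weights a = sin((1−f)δ)/sin δ ≈ 0.720, b = sin(fδ)/sin δ ≈ 0.720.
p = a·p₁ + b·p₂ ≈ (0.416, -0.555, 0.720); φ = arcsin(p_z) ≈ 46.09°, λ = atan2(p_y, p_x) ≈ -53.14°.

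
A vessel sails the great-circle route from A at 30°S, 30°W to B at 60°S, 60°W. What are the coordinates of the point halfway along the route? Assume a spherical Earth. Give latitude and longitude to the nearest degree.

Convert each endpoint to a unit vector on the sphere (x = cos φ cos λ, y = cos φ sin λ, z = sin φ).
The central angle between the endpoints is δ = arccos(p₁·p₂) ≈ 0.630 rad (36.1°).
Interpolate at f = 1/2 with slerp weights a = sin((1−f)δ)/sin δ ≈ 0.526, b = sin(fδ)/sin δ ≈ 0.526.
p = a·p₁ + b·p₂ ≈ (0.526, -0.455, -0.718); φ = arcsin(p_z) ≈ -45.92°, λ = atan2(p_y, p_x) ≈ -40.89°.

≈ 46°S, 41°W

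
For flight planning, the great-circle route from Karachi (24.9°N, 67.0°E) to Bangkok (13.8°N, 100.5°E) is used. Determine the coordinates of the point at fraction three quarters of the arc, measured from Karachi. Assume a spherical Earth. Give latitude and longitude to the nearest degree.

Convert each endpoint to a unit vector on the sphere (x = cos φ cos λ, y = cos φ sin λ, z = sin φ).
The central angle between the endpoints is δ = arccos(p₁·p₂) ≈ 0.583 rad (33.4°).
Interpolate at f = 3/4 with slerp weights a = sin((1−f)δ)/sin δ ≈ 0.264, b = sin(fδ)/sin δ ≈ 0.769.
p = a·p₁ + b·p₂ ≈ (-0.043, 0.955, 0.295); φ = arcsin(p_z) ≈ 17.13°, λ = atan2(p_y, p_x) ≈ 92.56°.

≈ (17°N, 93°E)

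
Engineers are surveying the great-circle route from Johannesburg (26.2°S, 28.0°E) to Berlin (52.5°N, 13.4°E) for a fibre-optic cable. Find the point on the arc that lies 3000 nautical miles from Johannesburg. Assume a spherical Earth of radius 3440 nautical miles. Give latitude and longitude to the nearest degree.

≈ 23°N, 21°E

Convert each endpoint to a unit vector on the sphere (x = cos φ cos λ, y = cos φ sin λ, z = sin φ).
The central angle between the endpoints is δ = arccos(p₁·p₂) ≈ 1.392 rad (79.7°). The total great-circle distance is δ·R ≈ 1.392 × 3440 ≈ 4787 nmi, so the target fraction is f = 3000/4787 ≈ 0.627.
Interpolate at f ≈ 0.627 with slerp weights a = sin((1−f)δ)/sin δ ≈ 0.504, b = sin(fδ)/sin δ ≈ 0.778.
p = a·p₁ + b·p₂ ≈ (0.860, 0.322, 0.395); φ = arcsin(p_z) ≈ 23.24°, λ = atan2(p_y, p_x) ≈ 20.53°.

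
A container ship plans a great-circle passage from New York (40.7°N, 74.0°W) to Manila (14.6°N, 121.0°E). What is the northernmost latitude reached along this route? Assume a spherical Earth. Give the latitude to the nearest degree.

≈ 77°N

The great circle lies in the plane with unit normal n̂ = (p₁ × p₂)/|p₁ × p₂|.
Here n̂_z ≈ -0.226; the vertex latitude is φ_max = arccos|n̂_z| ≈ 76.9°.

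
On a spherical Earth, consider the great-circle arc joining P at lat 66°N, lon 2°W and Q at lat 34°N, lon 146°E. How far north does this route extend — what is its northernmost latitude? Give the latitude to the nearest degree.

The great circle lies in the plane with unit normal n̂ = (p₁ × p₂)/|p₁ × p₂|.
Here n̂_z ≈ +0.183; the vertex latitude is φ_max = arccos|n̂_z| ≈ 79.4°.
Check via Clairaut: cos φ_max = |cos φ₁| · sin C = cos(66.0°)·sin(26.8°) ≈ 0.183, again giving ≈ 79.4°.

≈ 79°N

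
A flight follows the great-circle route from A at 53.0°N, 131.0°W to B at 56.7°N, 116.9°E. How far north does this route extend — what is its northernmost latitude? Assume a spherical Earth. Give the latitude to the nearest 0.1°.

The great circle lies in the plane with unit normal n̂ = (p₁ × p₂)/|p₁ × p₂|.
Here n̂_z ≈ -0.365; the vertex latitude is φ_max = arccos|n̂_z| ≈ 68.6°.
Check via Clairaut: cos φ_max = |cos φ₁| · sin C = cos(53.0°)·sin(37.3°) ≈ 0.365, again giving ≈ 68.6°.

≈ 68.6°N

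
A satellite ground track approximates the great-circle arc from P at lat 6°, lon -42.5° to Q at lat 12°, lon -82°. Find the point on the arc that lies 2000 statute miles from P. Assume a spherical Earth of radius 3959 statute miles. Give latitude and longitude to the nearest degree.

≈ lat 11°, lon -71°

From cos δ = sin φ₁ sin φ₂ + cos φ₁ cos φ₂ cos Δλ, the central angle is δ ≈ 0.688 rad (39.4°). The total great-circle distance is δ·R ≈ 0.688 × 3959 ≈ 2725 mi, so the target fraction is f = 2000/2725 ≈ 0.734.
Interpolate at f ≈ 0.734 with slerp weights a = sin((1−f)δ)/sin δ ≈ 0.287, b = sin(fδ)/sin δ ≈ 0.762.
p = a·p₁ + b·p₂ ≈ (0.314, -0.931, 0.188); φ = arcsin(p_z) ≈ 10.86°, λ = atan2(p_y, p_x) ≈ -71.36°.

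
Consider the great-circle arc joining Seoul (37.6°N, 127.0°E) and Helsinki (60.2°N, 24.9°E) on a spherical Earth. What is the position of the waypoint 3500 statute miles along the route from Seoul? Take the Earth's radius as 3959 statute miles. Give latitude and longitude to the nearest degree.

≈ 64°N, 51°E

The haversine formula gives a central angle δ ≈ 1.107 rad (63.5°) between the endpoints. The total great-circle distance is δ·R ≈ 1.107 × 3959 ≈ 4384 mi, so the target fraction is f = 3500/4384 ≈ 0.798.
Interpolate at f ≈ 0.798 with slerp weights a = sin((1−f)δ)/sin δ ≈ 0.248, b = sin(fδ)/sin δ ≈ 0.864.
p = a·p₁ + b·p₂ ≈ (0.272, 0.338, 0.901); φ = arcsin(p_z) ≈ 64.32°, λ = atan2(p_y, p_x) ≈ 51.18°.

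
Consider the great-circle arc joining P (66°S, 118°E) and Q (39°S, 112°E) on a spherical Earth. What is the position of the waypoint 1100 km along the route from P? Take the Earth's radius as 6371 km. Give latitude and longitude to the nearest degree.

≈ (56°S, 115°E)

Write both endpoints as unit vectors p₁, p₂ with components (cos φ cos λ, cos φ sin λ, sin φ).
The central angle between the endpoints is δ = arccos(p₁·p₂) ≈ 0.475 rad (27.2°). The total great-circle distance is δ·R ≈ 0.475 × 6371 ≈ 3026 km, so the target fraction is f = 1100/3026 ≈ 0.363.
Interpolate at f ≈ 0.363 with slerp weights a = sin((1−f)δ)/sin δ ≈ 0.651, b = sin(fδ)/sin δ ≈ 0.376.
p = a·p₁ + b·p₂ ≈ (-0.234, 0.504, -0.831); φ = arcsin(p_z) ≈ -56.22°, λ = atan2(p_y, p_x) ≈ 114.85°.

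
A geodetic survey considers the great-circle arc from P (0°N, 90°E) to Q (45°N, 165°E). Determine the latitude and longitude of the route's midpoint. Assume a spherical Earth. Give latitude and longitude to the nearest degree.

The haversine formula gives a central angle δ ≈ 1.387 rad (79.5°) between the endpoints.
Interpolate at f = 1/2 with slerp weights a = sin((1−f)δ)/sin δ ≈ 0.650, b = sin(fδ)/sin δ ≈ 0.650.
p = a·p₁ + b·p₂ ≈ (-0.444, 0.769, 0.460); φ = arcsin(p_z) ≈ 27.37°, λ = atan2(p_y, p_x) ≈ 120.00°.

≈ (27°N, 120°E)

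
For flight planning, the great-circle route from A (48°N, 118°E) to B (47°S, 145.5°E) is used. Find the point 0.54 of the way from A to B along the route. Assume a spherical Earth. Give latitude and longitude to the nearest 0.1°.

From cos δ = sin φ₁ sin φ₂ + cos φ₁ cos φ₂ cos Δλ, the central angle is δ ≈ 1.710 rad (98.0°).
Interpolate at f = 0.54 with slerp weights a = sin((1−f)δ)/sin δ ≈ 0.715, b = sin(fδ)/sin δ ≈ 0.805.
p = a·p₁ + b·p₂ ≈ (-0.677, 0.733, -0.058); φ = arcsin(p_z) ≈ -3.31°, λ = atan2(p_y, p_x) ≈ 132.72°.

≈ (3.3°S, 132.7°E)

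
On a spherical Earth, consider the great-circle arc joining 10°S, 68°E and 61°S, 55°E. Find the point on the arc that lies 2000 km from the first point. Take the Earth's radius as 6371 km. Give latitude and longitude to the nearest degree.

≈ 28°S, 65°E

Write both endpoints as unit vectors p₁, p₂ with components (cos φ cos λ, cos φ sin λ, sin φ).
The central angle between the endpoints is δ = arccos(p₁·p₂) ≈ 0.906 rad (51.9°). The total great-circle distance is δ·R ≈ 0.906 × 6371 ≈ 5771 km, so the target fraction is f = 2000/5771 ≈ 0.347.
Interpolate at f ≈ 0.347 with slerp weights a = sin((1−f)δ)/sin δ ≈ 0.709, b = sin(fδ)/sin δ ≈ 0.392.
p = a·p₁ + b·p₂ ≈ (0.371, 0.803, -0.466); φ = arcsin(p_z) ≈ -27.80°, λ = atan2(p_y, p_x) ≈ 65.23°.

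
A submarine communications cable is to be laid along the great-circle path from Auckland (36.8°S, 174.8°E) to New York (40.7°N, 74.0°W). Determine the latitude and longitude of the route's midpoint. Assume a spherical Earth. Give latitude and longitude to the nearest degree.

≈ 3°N, 132°W

Convert each endpoint to a unit vector on the sphere (x = cos φ cos λ, y = cos φ sin λ, z = sin φ).
The central angle between the endpoints is δ = arccos(p₁·p₂) ≈ 2.227 rad (127.6°).
Interpolate at f = 1/2 with slerp weights a = sin((1−f)δ)/sin δ ≈ 1.132, b = sin(fδ)/sin δ ≈ 1.132.
p = a·p₁ + b·p₂ ≈ (-0.666, -0.743, 0.060); φ = arcsin(p_z) ≈ 3.45°, λ = atan2(p_y, p_x) ≈ -131.89°.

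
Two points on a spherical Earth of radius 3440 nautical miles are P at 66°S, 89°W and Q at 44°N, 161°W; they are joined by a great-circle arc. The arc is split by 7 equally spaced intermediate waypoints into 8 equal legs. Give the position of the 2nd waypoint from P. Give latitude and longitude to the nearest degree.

From cos δ = sin φ₁ sin φ₂ + cos φ₁ cos φ₂ cos Δλ, the central angle is δ ≈ 2.146 rad (123.0°).
Interpolate at f = 2/8 with slerp weights a = sin((1−f)δ)/sin δ ≈ 1.191, b = sin(fδ)/sin δ ≈ 0.609.
p = a·p₁ + b·p₂ ≈ (-0.406, -0.627, -0.665); φ = arcsin(p_z) ≈ -41.67°, λ = atan2(p_y, p_x) ≈ -122.92°.

≈ 42°S, 123°W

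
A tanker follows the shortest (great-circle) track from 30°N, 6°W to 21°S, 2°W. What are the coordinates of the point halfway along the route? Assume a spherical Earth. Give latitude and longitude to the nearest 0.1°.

Convert each endpoint to a unit vector on the sphere (x = cos φ cos λ, y = cos φ sin λ, z = sin φ).
The central angle between the endpoints is δ = arccos(p₁·p₂) ≈ 0.893 rad (51.1°).
Interpolate at f = 1/2 with slerp weights a = sin((1−f)δ)/sin δ ≈ 0.554, b = sin(fδ)/sin δ ≈ 0.554.
p = a·p₁ + b·p₂ ≈ (0.995, -0.068, 0.079); φ = arcsin(p_z) ≈ 4.50°, λ = atan2(p_y, p_x) ≈ -3.92°.

≈ 4.5°N, 3.9°W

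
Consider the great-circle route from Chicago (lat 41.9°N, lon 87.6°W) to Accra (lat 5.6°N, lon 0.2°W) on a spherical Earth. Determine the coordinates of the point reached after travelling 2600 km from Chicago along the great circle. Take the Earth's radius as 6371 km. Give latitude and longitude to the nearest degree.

Write both endpoints as unit vectors p₁, p₂ with components (cos φ cos λ, cos φ sin λ, sin φ).
The central angle between the endpoints is δ = arccos(p₁·p₂) ≈ 1.472 rad (84.3°). The total great-circle distance is δ·R ≈ 1.472 × 6371 ≈ 9377 km, so the target fraction is f = 2600/9377 ≈ 0.277.
Interpolate at f ≈ 0.277 with slerp weights a = sin((1−f)δ)/sin δ ≈ 0.878, b = sin(fδ)/sin δ ≈ 0.399.
p = a·p₁ + b·p₂ ≈ (0.424, -0.655, 0.626); φ = arcsin(p_z) ≈ 38.73°, λ = atan2(p_y, p_x) ≈ -57.05°.

≈ lat 39°N, lon 57°W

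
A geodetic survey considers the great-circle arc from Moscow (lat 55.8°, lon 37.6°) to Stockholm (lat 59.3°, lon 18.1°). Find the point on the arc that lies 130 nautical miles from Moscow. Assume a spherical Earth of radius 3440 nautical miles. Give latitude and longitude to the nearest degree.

From cos δ = sin φ₁ sin φ₂ + cos φ₁ cos φ₂ cos Δλ, the central angle is δ ≈ 0.192 rad (11.0°). The total great-circle distance is δ·R ≈ 0.192 × 3440 ≈ 660 nmi, so the target fraction is f = 130/660 ≈ 0.197.
Interpolate at f ≈ 0.197 with slerp weights a = sin((1−f)δ)/sin δ ≈ 0.805, b = sin(fδ)/sin δ ≈ 0.198.
p = a·p₁ + b·p₂ ≈ (0.455, 0.307, 0.836); φ = arcsin(p_z) ≈ 56.72°, λ = atan2(p_y, p_x) ≈ 34.07°.

≈ lat 57°, lon 34°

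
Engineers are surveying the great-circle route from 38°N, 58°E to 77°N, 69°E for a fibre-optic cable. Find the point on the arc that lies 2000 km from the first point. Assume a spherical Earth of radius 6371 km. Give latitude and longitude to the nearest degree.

From cos δ = sin φ₁ sin φ₂ + cos φ₁ cos φ₂ cos Δλ, the central angle is δ ≈ 0.686 rad (39.3°). The total great-circle distance is δ·R ≈ 0.686 × 6371 ≈ 4369 km, so the target fraction is f = 2000/4369 ≈ 0.458.
Interpolate at f ≈ 0.458 with slerp weights a = sin((1−f)δ)/sin δ ≈ 0.574, b = sin(fδ)/sin δ ≈ 0.488.
p = a·p₁ + b·p₂ ≈ (0.279, 0.486, 0.828); φ = arcsin(p_z) ≈ 55.93°, λ = atan2(p_y, p_x) ≈ 60.14°.

≈ 56°N, 60°E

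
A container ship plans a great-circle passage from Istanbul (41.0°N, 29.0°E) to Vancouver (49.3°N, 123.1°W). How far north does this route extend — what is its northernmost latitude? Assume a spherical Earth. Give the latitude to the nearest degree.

The great circle lies in the plane with unit normal n̂ = (p₁ × p₂)/|p₁ × p₂|.
Here n̂_z ≈ -0.231; the vertex latitude is φ_max = arccos|n̂_z| ≈ 76.7°.
Check via Clairaut: cos φ_max = |cos φ₁| · sin C = cos(41.0°)·sin(17.8°) ≈ 0.231, again giving ≈ 76.7°.

≈ 77°N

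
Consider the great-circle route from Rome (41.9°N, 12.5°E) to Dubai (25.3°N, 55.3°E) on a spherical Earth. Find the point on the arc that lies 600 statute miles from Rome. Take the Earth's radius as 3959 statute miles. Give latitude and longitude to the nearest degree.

Write both endpoints as unit vectors p₁, p₂ with components (cos φ cos λ, cos φ sin λ, sin φ).
The central angle between the endpoints is δ = arccos(p₁·p₂) ≈ 0.677 rad (38.8°). The total great-circle distance is δ·R ≈ 0.677 × 3959 ≈ 2682 mi, so the target fraction is f = 600/2682 ≈ 0.224.
Interpolate at f ≈ 0.224 with slerp weights a = sin((1−f)δ)/sin δ ≈ 0.801, b = sin(fδ)/sin δ ≈ 0.241.
p = a·p₁ + b·p₂ ≈ (0.706, 0.308, 0.638); φ = arcsin(p_z) ≈ 39.63°, λ = atan2(p_y, p_x) ≈ 23.57°.

≈ 40°N, 24°E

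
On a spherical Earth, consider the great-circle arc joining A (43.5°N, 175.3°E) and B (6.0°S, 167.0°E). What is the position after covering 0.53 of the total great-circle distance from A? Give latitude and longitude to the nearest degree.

Write both endpoints as unit vectors p₁, p₂ with components (cos φ cos λ, cos φ sin λ, sin φ).
The central angle between the endpoints is δ = arccos(p₁·p₂) ≈ 0.874 rad (50.1°).
Interpolate at f = 0.53 with slerp weights a = sin((1−f)δ)/sin δ ≈ 0.521, b = sin(fδ)/sin δ ≈ 0.583.
p = a·p₁ + b·p₂ ≈ (-0.941, 0.161, 0.298); φ = arcsin(p_z) ≈ 17.31°, λ = atan2(p_y, p_x) ≈ 170.27°.

≈ (17°N, 170°E)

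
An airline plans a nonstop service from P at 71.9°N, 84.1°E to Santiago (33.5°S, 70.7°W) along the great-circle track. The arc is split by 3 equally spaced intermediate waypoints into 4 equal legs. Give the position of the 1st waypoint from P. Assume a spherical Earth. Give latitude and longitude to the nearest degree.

≈ 68°N, 39°W

Write both endpoints as unit vectors p₁, p₂ with components (cos φ cos λ, cos φ sin λ, sin φ).
The central angle between the endpoints is δ = arccos(p₁·p₂) ≈ 2.433 rad (139.4°).
Interpolate at f = 1/4 with slerp weights a = sin((1−f)δ)/sin δ ≈ 1.487, b = sin(fδ)/sin δ ≈ 0.878.
p = a·p₁ + b·p₂ ≈ (0.289, -0.231, 0.929); φ = arcsin(p_z) ≈ 68.26°, λ = atan2(p_y, p_x) ≈ -38.63°.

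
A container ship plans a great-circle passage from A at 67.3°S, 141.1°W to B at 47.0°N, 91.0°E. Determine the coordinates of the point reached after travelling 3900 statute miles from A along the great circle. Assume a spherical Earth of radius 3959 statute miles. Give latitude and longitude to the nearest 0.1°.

Write both endpoints as unit vectors p₁, p₂ with components (cos φ cos λ, cos φ sin λ, sin φ).
The central angle between the endpoints is δ = arccos(p₁·p₂) ≈ 2.561 rad (146.8°). The total great-circle distance is δ·R ≈ 2.561 × 3959 ≈ 10141 mi, so the target fraction is f = 3900/10141 ≈ 0.385.
Interpolate at f ≈ 0.385 with slerp weights a = sin((1−f)δ)/sin δ ≈ 1.824, b = sin(fδ)/sin δ ≈ 1.520.
p = a·p₁ + b·p₂ ≈ (-0.566, 0.595, -0.571); φ = arcsin(p_z) ≈ -34.83°, λ = atan2(p_y, p_x) ≈ 133.59°.

≈ 34.8°S, 133.6°E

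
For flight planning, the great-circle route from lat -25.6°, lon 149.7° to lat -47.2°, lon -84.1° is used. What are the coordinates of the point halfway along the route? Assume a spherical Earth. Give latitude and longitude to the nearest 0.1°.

≈ lat -57.5°, lon -162.7°

Write both endpoints as unit vectors p₁, p₂ with components (cos φ cos λ, cos φ sin λ, sin φ).
The central angle between the endpoints is δ = arccos(p₁·p₂) ≈ 1.616 rad (92.6°).
Interpolate at f = 1/2 with slerp weights a = sin((1−f)δ)/sin δ ≈ 0.724, b = sin(fδ)/sin δ ≈ 0.724.
p = a·p₁ + b·p₂ ≈ (-0.513, -0.160, -0.843); φ = arcsin(p_z) ≈ -57.51°, λ = atan2(p_y, p_x) ≈ -162.69°.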